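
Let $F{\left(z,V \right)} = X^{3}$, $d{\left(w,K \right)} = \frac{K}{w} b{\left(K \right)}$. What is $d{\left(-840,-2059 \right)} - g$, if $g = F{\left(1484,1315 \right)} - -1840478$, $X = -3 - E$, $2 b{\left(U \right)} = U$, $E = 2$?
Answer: $- \frac{3096032521}{1680} \approx -1.8429 \cdot 10^{6}$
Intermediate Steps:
$b{\left(U \right)} = \frac{U}{2}$
$X = -5$ ($X = -3 - 2 = -5$)
$d{\left(w,K \right)} = \frac{K^{2}}{2 w}$ ($d{\left(w,K \right)} = \frac{K}{w} \frac{K}{2} = \frac{K^{2}}{2 w}$)
$F{\left(z,V \right)} = -125$ ($F{\left(z,V \right)} = \left(-5\right)^{3} = -125$)
$g = 1840353$ ($g = -125 - -1840478 = -125 + 1840478 = 1840353$)
$d{\left(-840,-2059 \right)} - g = \frac{\left(-2059\right)^{2}}{2 \left(-840\right)} - 1840353 = \frac{1}{2} \cdot 4239481 \left(- \frac{1}{840}\right) - 1840353 = - \frac{4239481}{1680} - 1840353 = - \frac{3096032521}{1680}$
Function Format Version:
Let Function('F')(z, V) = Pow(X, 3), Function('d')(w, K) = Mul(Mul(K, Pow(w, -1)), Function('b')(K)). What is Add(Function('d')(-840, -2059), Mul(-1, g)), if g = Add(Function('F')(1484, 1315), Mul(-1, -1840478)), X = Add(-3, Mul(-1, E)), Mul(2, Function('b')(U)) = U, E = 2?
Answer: Rational(-3096032521, 1680) ≈ -1.8429e+6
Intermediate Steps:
Function('b')(U) = Mul(Rational(1, 2), U)
X = -5 (X = Add(-3, Mul(-1, 2)) = Add(-3, -2) = -5)
Function('d')(w, K) = Mul(Rational(1, 2), Pow(K, 2), Pow(w, -1)) (Function('d')(w, K) = Mul(Mul(K, Pow(w, -1)), Mul(Rational(1, 2), K)) = Mul(Rational(1, 2), Pow(K, 2), Pow(w, -1)))
Function('F')(z, V) = -125 (Function('F')(z, V) = Pow(-5, 3) = -125)
g = 1840353 (g = Add(-125, Mul(-1, -1840478)) = Add(-125, 1840478) = 1840353)
Add(Function('d')(-840, -2059), Mul(-1, g)) = Add(Mul(Rational(1, 2), Pow(-2059, 2), Pow(-840, -1)), Mul(-1, 1840353)) = Add(Mul(Rational(1, 2), 4239481, Rational(-1, 840)), -1840353) = Add(Rational(-4239481, 1680), -1840353) = Rational(-3096032521, 1680)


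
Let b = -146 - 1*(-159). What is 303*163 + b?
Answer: 49402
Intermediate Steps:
b = 13 (b = -146 + 159 = 13)
303*163 + b = 303*163 + 13 = 49389 + 13 = 49402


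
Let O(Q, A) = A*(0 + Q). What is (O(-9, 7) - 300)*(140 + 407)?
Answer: -198561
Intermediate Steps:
O(Q, A) = A*Q
(O(-9, 7) - 300)*(140 + 407) = (7*(-9) - 300)*(140 + 407) = (-63 - 300)*547 = -363*547 = -198561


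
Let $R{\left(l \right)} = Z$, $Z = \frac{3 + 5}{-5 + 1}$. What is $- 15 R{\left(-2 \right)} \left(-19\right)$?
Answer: $-570$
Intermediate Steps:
$Z = -2$ ($Z = \frac{8}{-4} = 8 \left(- \frac{1}{4}\right) = -2$)
$R{\left(l \right)} = -2$
$- 15 R{\left(-2 \right)} \left(-19\right) = \left(-15\right) \left(-2\right) \left(-19\right) = 30 \left(-19\right) = -570$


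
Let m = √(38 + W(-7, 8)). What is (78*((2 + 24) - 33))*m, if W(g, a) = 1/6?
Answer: -91*√1374 ≈ -3373.1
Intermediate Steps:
W(g, a) = ⅙
m = √1374/6 (m = √(38 + ⅙) = √(229/6) = √1374/6 ≈ 6.1779)
(78*((2 + 24) - 33))*m = (78*((2 + 24) - 33))*(√1374/6) = (78*(26 - 33))*(√1374/6) = (78*(-7))*(√1374/6) = -91*√1374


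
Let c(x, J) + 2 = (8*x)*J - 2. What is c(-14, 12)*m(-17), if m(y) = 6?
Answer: -8088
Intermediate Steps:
c(x, J) = -4 + 8*J*x (c(x, J) = -2 + ((8*x)*J - 2) = -2 + (8*J*x - 2) = -2 + (-2 + 8*J*x) = -4 + 8*J*x)
c(-14, 12)*m(-17) = (-4 + 8*12*(-14))*6 = (-4 - 1344)*6 = -1348*6 = -8088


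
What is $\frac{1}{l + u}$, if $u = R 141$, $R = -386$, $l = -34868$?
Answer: $- \frac{1}{89294} \approx -1.1199 \cdot 10^{-5}$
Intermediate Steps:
$u = -54426$ ($u = \left(-386\right) 141 = -54426$)
$\frac{1}{l + u} = \frac{1}{-34868 - 54426} = \frac{1}{-89294} = - \frac{1}{89294}$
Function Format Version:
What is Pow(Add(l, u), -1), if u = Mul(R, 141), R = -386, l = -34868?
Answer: Rational(-1, 89294) ≈ -1.1199e-5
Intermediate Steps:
u = -54426 (u = Mul(-386, 141) = -54426)
Pow(Add(l, u), -1) = Pow(Add(-34868, -54426), -1) = Pow(-89294, -1) = Rational(-1, 89294)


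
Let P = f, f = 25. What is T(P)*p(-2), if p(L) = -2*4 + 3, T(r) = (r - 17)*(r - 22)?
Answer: -120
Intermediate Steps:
P = 25
T(r) = (-22 + r)*(-17 + r) (T(r) = (-17 + r)*(-22 + r) = (-22 + r)*(-17 + r))
p(L) = -5 (p(L) = -8 + 3 = -5)
T(P)*p(-2) = (374 + 25² - 39*25)*(-5) = (374 + 625 - 975)*(-5) = 24*(-5) = -120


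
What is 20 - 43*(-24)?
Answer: 1052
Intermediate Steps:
20 - 43*(-24) = 20 + 1032 = 1052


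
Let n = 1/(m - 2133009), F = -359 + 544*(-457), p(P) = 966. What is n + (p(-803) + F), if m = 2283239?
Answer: -37257190229/150230 ≈ -2.4800e+5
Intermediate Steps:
F = -248967 (F = -359 - 248608 = -248967)
n = 1/150230 (n = 1/(2283239 - 2133009) = 1/150230 ≈ 6.6565e-6)
n + (p(-803) + F) = 1/150230 + (966 - 248967) = 1/150230 - 248001 = -37257190229/150230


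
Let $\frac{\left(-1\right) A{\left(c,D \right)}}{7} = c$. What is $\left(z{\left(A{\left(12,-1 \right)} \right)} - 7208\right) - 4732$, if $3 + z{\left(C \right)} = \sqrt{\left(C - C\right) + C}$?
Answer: $-11943 + 2 i \sqrt{21} \approx -11943.0 + 9.1651 i$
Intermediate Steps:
$A{\left(c,D \right)} = - 7 c$
$z{\left(C \right)} = -3 + \sqrt{C}$ ($z{\left(C \right)} = -3 + \sqrt{\left(C - C\right) + C} = -3 + \sqrt{0 + C} = -3 + \sqrt{C}$)
$\left(z{\left(A{\left(12,-1 \right)} \right)} - 7208\right) - 4732 = \left(\left(-3 + \sqrt{\left(-7\right) 12}\right) - 7208\right) - 4732 = \left(\left(-3 + \sqrt{-84}\right) - 7208\right) - 4732 = \left(\left(-3 + 2 i \sqrt{21}\right) - 7208\right) - 4732 = \left(-7211 + 2 i \sqrt{21}\right) - 4732 = -11943 + 2 i \sqrt{21}$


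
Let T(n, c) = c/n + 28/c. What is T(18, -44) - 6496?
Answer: -643409/99 ≈ -6499.1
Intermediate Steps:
T(n, c) = 28/c + c/n
T(18, -44) - 6496 = (28/(-44) - 44/18) - 6496 = (28*(-1/44) - 44*1/18) - 6496 = (-7/11 - 22/9) - 6496 = -305/99 - 6496 = -643409/99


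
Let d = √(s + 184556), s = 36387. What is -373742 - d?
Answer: -373742 - √220943 ≈ -3.7421e+5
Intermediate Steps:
d = √220943 (d = √(36387 + 184556) = √220943 ≈ 470.05)
-373742 - d = -373742 - √220943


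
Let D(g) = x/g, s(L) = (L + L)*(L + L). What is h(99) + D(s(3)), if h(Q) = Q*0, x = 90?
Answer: 5/2 ≈ 2.5000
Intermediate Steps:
s(L) = 4*L**2 (s(L) = (2*L)*(2*L) = 4*L**2)
D(g) = 90/g
h(Q) = 0
h(99) + D(s(3)) = 0 + 90/((4*3**2)) = 0 + 90/((4*9)) = 0 + 90/36 = 0 + 90*(1/36) = 0 + 5/2 = 5/2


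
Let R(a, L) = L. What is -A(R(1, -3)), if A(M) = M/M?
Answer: -1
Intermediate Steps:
A(M) = 1
-A(R(1, -3)) = -1*1 = -1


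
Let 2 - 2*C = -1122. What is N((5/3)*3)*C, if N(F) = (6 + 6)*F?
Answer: 33720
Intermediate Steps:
C = 562 (C = 1 - 1/2*(-1122) = 1 + 561 = 562)
N(F) = 12*F
N((5/3)*3)*C = (12*((5/3)*3))*562 = (12*5)*562 = 60*562 = 33720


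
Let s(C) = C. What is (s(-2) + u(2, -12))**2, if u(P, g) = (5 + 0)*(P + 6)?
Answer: 1444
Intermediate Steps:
u(P, g) = 30 + 5*P (u(P, g) = 5*(6 + P) = 30 + 5*P)
(s(-2) + u(2, -12))**2 = (-2 + (30 + 5*2))**2 = (-2 + (30 + 10))**2 = (-2 + 40)**2 = 38**2 = 1444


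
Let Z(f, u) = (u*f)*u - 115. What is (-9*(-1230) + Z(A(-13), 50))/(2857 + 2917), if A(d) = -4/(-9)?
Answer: 108595/51966 ≈ 2.0897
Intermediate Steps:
A(d) = 4/9 (A(d) = -4*(-⅑) = 4/9)
Z(f, u) = -115 + f*u² (Z(f, u) = (f*u)*u - 115 = f*u² - 115 = -115 + f*u²)
(-9*(-1230) + Z(A(-13), 50))/(2857 + 2917) = (-9*(-1230) + (-115 + (4/9)*50²))/(2857 + 2917) = (11070 + (-115 + (4/9)*2500))/5774 = (11070 + (-115 + 10000/9))*(1/5774) = (11070 + 8965/9)*(1/5774) = (108595/9)*(1/5774) = 108595/51966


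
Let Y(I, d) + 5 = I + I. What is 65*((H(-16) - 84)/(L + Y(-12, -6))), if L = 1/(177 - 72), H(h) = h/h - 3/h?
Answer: 9043125/48704 ≈ 185.68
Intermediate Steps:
Y(I, d) = -5 + 2*I (Y(I, d) = -5 + (I + I) = -5 + 2*I)
H(h) = 1 - 3/h
L = 1/105 ≈ 0.0095238
65*((H(-16) - 84)/(L + Y(-12, -6))) = 65*(((-3 - 16)/(-16) - 84)/(1/105 + (-5 + 2*(-12)))) = 65*((-1/16*(-19) - 84)/(1/105 + (-5 - 24))) = 65*((19/16 - 84)/(1/105 - 29)) = 65*(-1325/(16*(-3044/105))) = 65*(-1325/16*(-105/3044)) = 65*(139125/48704) = 9043125/48704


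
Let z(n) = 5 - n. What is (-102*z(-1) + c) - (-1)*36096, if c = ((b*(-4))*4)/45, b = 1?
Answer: 1596764/45 ≈ 35484.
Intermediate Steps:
c = -16/45 (c = ((1*(-4))*4)/45 = -4*4*(1/45) = -16*1/45 = -16/45 ≈ -0.35556)
(-102*z(-1) + c) - (-1)*36096 = (-102*(5 - 1*(-1)) - 16/45) - (-1)*36096 = (-102*(5 + 1) - 16/45) - 1*(-36096) = (-102*6 - 16/45) + 36096 = (-612 - 16/45) + 36096 = -27556/45 + 36096 = 1596764/45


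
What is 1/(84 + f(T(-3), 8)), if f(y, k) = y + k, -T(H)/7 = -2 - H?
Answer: 1/85 ≈ 0.011765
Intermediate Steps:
T(H) = 14 + 7*H (T(H) = -7*(-2 - H) = 14 + 7*H)
f(y, k) = k + y
1/(84 + f(T(-3), 8)) = 1/(84 + (8 + (14 + 7*(-3)))) = 1/(84 + (8 + (14 - 21))) = 1/(84 + (8 - 7)) = 1/(84 + 1) = 1/85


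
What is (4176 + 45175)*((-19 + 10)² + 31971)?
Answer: 1581798252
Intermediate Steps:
(4176 + 45175)*((-19 + 10)² + 31971) = 49351*((-9)² + 31971) = 49351*(81 + 31971) = 49351*32052 = 1581798252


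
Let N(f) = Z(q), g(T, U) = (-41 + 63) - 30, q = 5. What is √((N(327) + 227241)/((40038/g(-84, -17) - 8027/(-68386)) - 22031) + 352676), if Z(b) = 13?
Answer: 2*√133946238565733157317915/1232572515 ≈ 593.86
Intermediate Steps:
g(T, U) = -8 (g(T, U) = 22 - 30 = -8)
N(f) = 13
√((N(327) + 227241)/((40038/g(-84, -17) - 8027/(-68386)) - 22031) + 352676) = √((13 + 227241)/((40038/(-8) - 8027/(-68386)) - 22031) + 352676) = √(227254/((40038*(-⅛) - 8027*(-1/68386)) - 22031) + 352676) = √(227254/((-20019/4 + 8027/68386) - 22031) + 352676) = √(227254/(-684493613/136772 - 22031) + 352676) = √(227254/(-3697717545/136772) + 352676) = √(227254*(-136772/3697717545) + 352676) = √(-31081984088/3697717545 + 352676) = √(1304065150916332/3697717545) = 2*√133946238565733157317915/1232572515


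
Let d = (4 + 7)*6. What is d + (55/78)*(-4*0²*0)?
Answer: 66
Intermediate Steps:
d = 66 (d = 11*6 = 66)
d + (55/78)*(-4*0²*0) = 66 + (55/78)*(-4*0²*0) = 66 + (55*(1/78))*(-4*0*0) = 66 + 55*(0*0)/78 = 66 + (55/78)*0 = 66 + 0 = 66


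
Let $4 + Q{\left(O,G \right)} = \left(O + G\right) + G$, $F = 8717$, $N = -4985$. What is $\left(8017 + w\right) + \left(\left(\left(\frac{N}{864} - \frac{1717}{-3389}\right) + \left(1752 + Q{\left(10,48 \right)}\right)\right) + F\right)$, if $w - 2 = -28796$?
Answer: $- \frac{29899558453}{2928096} \approx -10211.0$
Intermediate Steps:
$w = -28794$ ($w = 2 - 28796 = -28794$)
$Q{\left(O,G \right)} = -4 + O + 2 G$ ($Q{\left(O,G \right)} = -4 + \left(\left(O + G\right) + G\right) = -4 + \left(\left(G + O\right) + G\right) = -4 + \left(O + 2 G\right) = -4 + O + 2 G$)
$\left(8017 + w\right) + \left(\left(\left(\frac{N}{864} - \frac{1717}{-3389}\right) + \left(1752 + Q{\left(10,48 \right)}\right)\right) + F\right) = \left(8017 - 28794\right) + \left(\left(\left(- \frac{4985}{864} - \frac{1717}{-3389}\right) + \left(1752 + \left(-4 + 10 + 2 \cdot 48\right)\right)\right) + 8717\right) = -20777 + \left(\left(\left(\left(-4985\right) \frac{1}{864} - - \frac{1717}{3389}\right) + \left(1752 + \left(-4 + 10 + 96\right)\right)\right) + 8717\right) = -20777 + \left(\left(\left(- \frac{4985}{864} + \frac{1717}{3389}\right) + \left(1752 + 102\right)\right) + 8717\right) = -20777 + \left(\left(- \frac{15410677}{2928096} + 1854\right) + 8717\right) = -20777 + \left(\frac{5413279307}{2928096} + 8717\right) = -20777 + \frac{30937492139}{2928096} = - \frac{29899558453}{2928096}$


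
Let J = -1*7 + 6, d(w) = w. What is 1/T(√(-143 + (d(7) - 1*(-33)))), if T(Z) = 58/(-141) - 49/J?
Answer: 141/6851 ≈ 0.020581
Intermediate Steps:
J = -1 (J = -7 + 6 = -1)
T(Z) = 6851/141 (T(Z) = 58/(-141) - 49/(-1) = 58*(-1/141) - 49*(-1) = -58/141 + 49 = 6851/141)
1/T(√(-143 + (d(7) - 1*(-33)))) = 1/(6851/141) = 141/6851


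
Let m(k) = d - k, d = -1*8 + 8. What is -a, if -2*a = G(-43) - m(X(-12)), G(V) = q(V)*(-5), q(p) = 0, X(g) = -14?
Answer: -7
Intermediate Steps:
d = 0 (d = -8 + 8 = 0)
G(V) = 0 (G(V) = 0*(-5) = 0)
m(k) = -k (m(k) = 0 - k = -k)
a = 7 (a = -(0 - (-1)*(-14))/2 = -(0 - 1*14)/2 = -(0 - 14)/2 = -1/2*(-14) = 7)
-a = -1*7 = -7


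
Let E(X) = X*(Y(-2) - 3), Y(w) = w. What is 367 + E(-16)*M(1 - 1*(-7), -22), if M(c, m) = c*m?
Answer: -13713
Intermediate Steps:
E(X) = -5*X (E(X) = X*(-2 - 3) = X*(-5) = -5*X)
367 + E(-16)*M(1 - 1*(-7), -22) = 367 + (-5*(-16))*((1 - 1*(-7))*(-22)) = 367 + 80*((1 + 7)*(-22)) = 367 + 80*(8*(-22)) = 367 + 80*(-176) = 367 - 14080 = -13713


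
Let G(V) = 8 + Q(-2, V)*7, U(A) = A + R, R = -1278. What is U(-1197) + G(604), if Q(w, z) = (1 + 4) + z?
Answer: 1796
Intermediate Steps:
U(A) = -1278 + A (U(A) = A - 1278 = -1278 + A)
Q(w, z) = 5 + z
G(V) = 43 + 7*V (G(V) = 8 + (5 + V)*7 = 8 + (35 + 7*V) = 43 + 7*V)
U(-1197) + G(604) = (-1278 - 1197) + (43 + 7*604) = -2475 + (43 + 4228) = -2475 + 4271 = 1796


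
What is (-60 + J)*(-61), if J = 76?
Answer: -976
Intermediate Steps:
(-60 + J)*(-61) = (-60 + 76)*(-61) = 16*(-61) = -976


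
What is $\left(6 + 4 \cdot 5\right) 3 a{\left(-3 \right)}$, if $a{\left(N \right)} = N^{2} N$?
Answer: $-2106$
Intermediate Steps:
$a{\left(N \right)} = N^{3}$
$\left(6 + 4 \cdot 5\right) 3 a{\left(-3 \right)} = \left(6 + 4 \cdot 5\right) 3 \left(-3\right)^{3} = \left(6 + 20\right) 3 \left(-27\right) = 26 \cdot 3 \left(-27\right) = 78 \left(-27\right) = -2106$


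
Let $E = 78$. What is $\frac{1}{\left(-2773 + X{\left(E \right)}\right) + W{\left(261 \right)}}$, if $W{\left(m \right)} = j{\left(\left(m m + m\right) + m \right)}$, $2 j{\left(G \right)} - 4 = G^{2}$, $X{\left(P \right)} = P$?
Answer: $\frac{2}{4711856063} \approx 4.2446 \cdot 10^{-10}$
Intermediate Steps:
$j{\left(G \right)} = 2 + \frac{G^{2}}{2}$
$W{\left(m \right)} = 2 + \frac{\left(m^{2} + 2 m\right)^{2}}{2}$ ($W{\left(m \right)} = 2 + \frac{\left(\left(m m + m\right) + m\right)^{2}}{2} = 2 + \frac{\left(\left(m^{2} + m\right) + m\right)^{2}}{2} = 2 + \frac{\left(\left(m + m^{2}\right) + m\right)^{2}}{2} = 2 + \frac{\left(m^{2} + 2 m\right)^{2}}{2}$)
$\frac{1}{\left(-2773 + X{\left(E \right)}\right) + W{\left(261 \right)}} = \frac{1}{\left(-2773 + 78\right) + \left(2 + \frac{261^{2} \left(2 + 261\right)^{2}}{2}\right)} = \frac{1}{-2695 + \left(2 + \frac{1}{2} \cdot 68121 \cdot 263^{2}\right)} = \frac{1}{-2695 + \left(2 + \frac{1}{2} \cdot 68121 \cdot 69169\right)} = \frac{1}{-2695 + \left(2 + \frac{4711861449}{2}\right)} = \frac{1}{-2695 + \frac{4711861453}{2}} = \frac{1}{\frac{4711856063}{2}} = \frac{2}{4711856063}$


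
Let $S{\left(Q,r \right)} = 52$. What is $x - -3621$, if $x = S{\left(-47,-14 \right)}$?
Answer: $3673$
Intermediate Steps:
$x = 52$
$x - -3621 = 52 - -3621 = 52 + 3621 = 3673$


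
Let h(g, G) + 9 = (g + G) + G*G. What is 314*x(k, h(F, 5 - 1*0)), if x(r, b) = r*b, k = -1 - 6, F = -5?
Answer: -35168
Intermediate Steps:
k = -7
h(g, G) = -9 + G + g + G² (h(g, G) = -9 + ((g + G) + G*G) = -9 + ((G + g) + G²) = -9 + (G + g + G²) = -9 + G + g + G²)
x(r, b) = b*r
314*x(k, h(F, 5 - 1*0)) = 314*((-9 + (5 - 1*0) - 5 + (5 - 1*0)²)*(-7)) = 314*((-9 + (5 + 0) - 5 + (5 + 0)²)*(-7)) = 314*((-9 + 5 - 5 + 5²)*(-7)) = 314*((-9 + 5 - 5 + 25)*(-7)) = 314*(16*(-7)) = 314*(-112) = -35168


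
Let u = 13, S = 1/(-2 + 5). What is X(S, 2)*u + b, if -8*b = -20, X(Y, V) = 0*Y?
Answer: 5/2 ≈ 2.5000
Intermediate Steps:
S = ⅓ (S = 1/3 = ⅓ ≈ 0.33333)
X(Y, V) = 0
b = 5/2 (b = -⅛*(-20) = 5/2 ≈ 2.5000)
X(S, 2)*u + b = 0*13 + 5/2 = 0 + 5/2 = 5/2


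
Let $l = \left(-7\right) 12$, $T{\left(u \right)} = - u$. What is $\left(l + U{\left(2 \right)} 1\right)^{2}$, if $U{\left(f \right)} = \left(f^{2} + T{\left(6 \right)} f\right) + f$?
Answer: $8100$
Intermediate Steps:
$l = -84$
$U{\left(f \right)} = f^{2} - 5 f$ ($U{\left(f \right)} = \left(f^{2} + \left(-1\right) 6 f\right) + f = \left(f^{2} - 6 f\right) + f = f^{2} - 5 f$)
$\left(l + U{\left(2 \right)} 1\right)^{2} = \left(-84 + 2 \left(-5 + 2\right) 1\right)^{2} = \left(-84 + 2 \left(-3\right) 1\right)^{2} = \left(-84 - 6\right)^{2} = \left(-90\right)^{2} = 8100$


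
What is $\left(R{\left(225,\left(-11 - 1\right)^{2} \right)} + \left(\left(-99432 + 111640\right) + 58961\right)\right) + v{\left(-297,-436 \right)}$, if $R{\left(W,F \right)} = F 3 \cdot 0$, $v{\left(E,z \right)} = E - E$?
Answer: $71169$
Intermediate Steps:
$v{\left(E,z \right)} = 0$
$R{\left(W,F \right)} = 0$ ($R{\left(W,F \right)} = 3 F 0 = 0$)
$\left(R{\left(225,\left(-11 - 1\right)^{2} \right)} + \left(\left(-99432 + 111640\right) + 58961\right)\right) + v{\left(-297,-436 \right)} = \left(0 + \left(\left(-99432 + 111640\right) + 58961\right)\right) + 0 = \left(0 + \left(12208 + 58961\right)\right) + 0 = \left(0 + 71169\right) + 0 = 71169 + 0 = 71169$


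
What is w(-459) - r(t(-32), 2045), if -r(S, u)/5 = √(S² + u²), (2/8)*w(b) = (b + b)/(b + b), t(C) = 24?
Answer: 4 + 265*√1489 ≈ 10230.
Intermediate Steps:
w(b) = 4 (w(b) = 4*((b + b)/(b + b)) = 4*((2*b)/((2*b))) = 4*((2*b)*(1/(2*b))) = 4*1 = 4)
r(S, u) = -5*√(S² + u²)
w(-459) - r(t(-32), 2045) = 4 - (-5)*√(24² + 2045²) = 4 - (-5)*√(576 + 4182025) = 4 - (-5)*√4182601 = 4 - (-5)*53*√1489 = 4 - (-265)*√1489 = 4 + 265*√1489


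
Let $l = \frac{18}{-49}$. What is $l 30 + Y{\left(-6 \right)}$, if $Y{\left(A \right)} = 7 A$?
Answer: $- \frac{2598}{49} \approx -53.02$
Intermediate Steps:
$l = - \frac{18}{49}$ ($l = 18 \left(- \frac{1}{49}\right) = - \frac{18}{49} \approx -0.36735$)
$l 30 + Y{\left(-6 \right)} = \left(- \frac{18}{49}\right) 30 + 7 \left(-6\right) = - \frac{540}{49} - 42 = - \frac{2598}{49}$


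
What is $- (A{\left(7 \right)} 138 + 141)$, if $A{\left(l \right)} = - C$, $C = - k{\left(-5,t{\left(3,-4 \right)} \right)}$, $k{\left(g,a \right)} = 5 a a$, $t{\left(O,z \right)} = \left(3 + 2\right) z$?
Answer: $-276141$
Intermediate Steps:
$t{\left(O,z \right)} = 5 z$
$k{\left(g,a \right)} = 5 a^{2}$
$C = -2000$ ($C = - 5 \left(5 \left(-4\right)\right)^{2} = - 5 \left(-20\right)^{2} = - 5 \cdot 400 = \left(-1\right) 2000 = -2000$)
$A{\left(l \right)} = 2000$ ($A{\left(l \right)} = \left(-1\right) \left(-2000\right) = 2000$)
$- (A{\left(7 \right)} 138 + 141) = - (2000 \cdot 138 + 141) = - (276000 + 141) = \left(-1\right) 276141 = -276141$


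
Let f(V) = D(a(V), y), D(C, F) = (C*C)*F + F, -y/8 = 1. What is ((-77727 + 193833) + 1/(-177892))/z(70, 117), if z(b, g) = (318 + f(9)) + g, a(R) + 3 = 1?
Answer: 20654328551/70267340 ≈ 293.94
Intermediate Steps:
y = -8 (y = -8*1 = -8)
a(R) = -2 (a(R) = -3 + 1 = -2)
D(C, F) = F + F*C² (D(C, F) = C²*F + F = F*C² + F = F + F*C²)
f(V) = -40 (f(V) = -8*(1 + (-2)²) = -8*(1 + 4) = -8*5 = -40)
z(b, g) = 278 + g (z(b, g) = (318 - 40) + g = 278 + g)
((-77727 + 193833) + 1/(-177892))/z(70, 117) = ((-77727 + 193833) + 1/(-177892))/(278 + 117) = (116106 - 1/177892)/395 = (20654328551/177892)*(1/395) = 20654328551/70267340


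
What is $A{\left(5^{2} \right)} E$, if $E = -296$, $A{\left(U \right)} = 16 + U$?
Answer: $-12136$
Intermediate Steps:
$A{\left(5^{2} \right)} E = \left(16 + 5^{2}\right) \left(-296\right) = \left(16 + 25\right) \left(-296\right) = 41 \left(-296\right) = -12136$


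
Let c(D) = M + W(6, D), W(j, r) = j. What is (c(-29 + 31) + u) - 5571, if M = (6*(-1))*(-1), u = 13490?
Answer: 7931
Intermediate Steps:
M = 6 (M = -6*(-1) = 6)
c(D) = 12 (c(D) = 6 + 6 = 12)
(c(-29 + 31) + u) - 5571 = (12 + 13490) - 5571 = 13502 - 5571 = 7931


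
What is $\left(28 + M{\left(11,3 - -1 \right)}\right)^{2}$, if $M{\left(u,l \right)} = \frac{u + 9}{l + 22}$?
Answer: $\frac{139876}{169} \approx 827.67$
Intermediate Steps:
$M{\left(u,l \right)} = \frac{9 + u}{22 + l}$
$\left(28 + M{\left(11,3 - -1 \right)}\right)^{2} = \left(28 + \frac{9 + 11}{22 + \left(3 - -1\right)}\right)^{2} = \left(28 + \frac{1}{22 + \left(3 + 1\right)} 20\right)^{2} = \left(28 + \frac{1}{22 + 4} \cdot 20\right)^{2} = \left(28 + \frac{1}{26} \cdot 20\right)^{2} = \left(28 + \frac{10}{13}\right)^{2} = \left(\frac{374}{13}\right)^{2} = \frac{139876}{169}$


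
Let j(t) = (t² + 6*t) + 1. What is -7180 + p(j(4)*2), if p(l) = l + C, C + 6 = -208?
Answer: -7312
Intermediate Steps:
j(t) = 1 + t² + 6*t
C = -214 (C = -6 - 208 = -214)
p(l) = -214 + l (p(l) = l - 214 = -214 + l)
-7180 + p(j(4)*2) = -7180 + (-214 + (1 + 4² + 6*4)*2) = -7180 + (-214 + (1 + 16 + 24)*2) = -7180 + (-214 + 41*2) = -7180 + (-214 + 82) = -7180 - 132 = -7312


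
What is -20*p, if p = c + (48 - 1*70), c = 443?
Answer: -8420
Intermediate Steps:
p = 421 (p = 443 + (48 - 1*70) = 443 + (48 - 70) = 443 - 22 = 421)
-20*p = -20*421 = -8420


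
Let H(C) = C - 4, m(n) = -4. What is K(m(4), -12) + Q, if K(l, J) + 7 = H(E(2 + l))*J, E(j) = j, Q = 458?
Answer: 523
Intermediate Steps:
H(C) = -4 + C
K(l, J) = -7 + J*(-2 + l) (K(l, J) = -7 + (-4 + (2 + l))*J = -7 + (-2 + l)*J = -7 + J*(-2 + l))
K(m(4), -12) + Q = (-7 - 12*(-2 - 4)) + 458 = (-7 - 12*(-6)) + 458 = (-7 + 72) + 458 = 65 + 458 = 523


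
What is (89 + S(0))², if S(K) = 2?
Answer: 8281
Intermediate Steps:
(89 + S(0))² = (89 + 2)² = 91² = 8281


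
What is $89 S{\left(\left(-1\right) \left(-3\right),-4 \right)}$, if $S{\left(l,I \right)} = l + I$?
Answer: $-89$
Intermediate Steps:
$S{\left(l,I \right)} = I + l$
$89 S{\left(\left(-1\right) \left(-3\right),-4 \right)} = 89 \left(-4 - -3\right) = 89 \left(-4 + 3\right) = 89 \left(-1\right) = -89$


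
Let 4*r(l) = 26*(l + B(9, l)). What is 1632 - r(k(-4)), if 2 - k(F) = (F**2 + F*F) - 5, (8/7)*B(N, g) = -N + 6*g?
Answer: 43181/16 ≈ 2698.8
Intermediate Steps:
B(N, g) = -7*N/8 + 21*g/4 (B(N, g) = 7*(-N + 6*g)/8 = -7*N/8 + 21*g/4)
k(F) = 7 - 2*F**2 (k(F) = 2 - ((F**2 + F*F) - 5) = 2 - ((F**2 + F**2) - 5) = 2 - (2*F**2 - 5) = 2 - (-5 + 2*F**2) = 2 + (5 - 2*F**2) = 7 - 2*F**2)
r(l) = -819/16 + 325*l/8 (r(l) = (26*(l + (-7/8*9 + 21*l/4)))/4 = (26*(l + (-63/8 + 21*l/4)))/4 = (26*(-63/8 + 25*l/4))/4 = (-819/4 + 325*l/2)/4 = -819/16 + 325*l/8)
1632 - r(k(-4)) = 1632 - (-819/16 + 325*(7 - 2*(-4)**2)/8) = 1632 - (-819/16 + 325*(7 - 2*16)/8) = 1632 - (-819/16 + 325*(7 - 32)/8) = 1632 - (-819/16 + (325/8)*(-25)) = 1632 - (-819/16 - 8125/8) = 1632 - 1*(-17069/16) = 1632 + 17069/16 = 43181/16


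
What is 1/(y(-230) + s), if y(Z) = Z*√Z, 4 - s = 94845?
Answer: I/(-94841*I + 230*√230) ≈ -1.053e-5 + 3.8727e-7*I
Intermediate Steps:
s = -94841 (s = 4 - 1*94845 = 4 - 94845 = -94841)
y(Z) = Z^(3/2)
1/(y(-230) + s) = 1/((-230)^(3/2) - 94841) = 1/(-230*I*√230 - 94841) = 1/(-94841 - 230*I*√230)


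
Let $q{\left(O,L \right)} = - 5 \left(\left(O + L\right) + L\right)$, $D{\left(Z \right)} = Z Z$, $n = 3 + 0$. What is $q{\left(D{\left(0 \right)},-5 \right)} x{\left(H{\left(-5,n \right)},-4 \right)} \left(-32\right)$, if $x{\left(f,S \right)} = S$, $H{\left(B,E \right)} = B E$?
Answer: $6400$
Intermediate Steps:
$n = 3$
$D{\left(Z \right)} = Z^{2}$
$q{\left(O,L \right)} = - 10 L - 5 O$ ($q{\left(O,L \right)} = - 5 \left(\left(L + O\right) + L\right) = - 5 \left(O + 2 L\right) = - 10 L - 5 O$)
$q{\left(D{\left(0 \right)},-5 \right)} x{\left(H{\left(-5,n \right)},-4 \right)} \left(-32\right) = \left(\left(-10\right) \left(-5\right) - 5 \cdot 0^{2}\right) \left(-4\right) \left(-32\right) = \left(50 - 0\right) \left(-4\right) \left(-32\right) = \left(50 + 0\right) \left(-4\right) \left(-32\right) = 50 \left(-4\right) \left(-32\right) = \left(-200\right) \left(-32\right) = 6400$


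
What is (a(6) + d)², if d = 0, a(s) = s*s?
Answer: 1296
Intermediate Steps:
a(s) = s²
(a(6) + d)² = (6² + 0)² = (36 + 0)² = 36² = 1296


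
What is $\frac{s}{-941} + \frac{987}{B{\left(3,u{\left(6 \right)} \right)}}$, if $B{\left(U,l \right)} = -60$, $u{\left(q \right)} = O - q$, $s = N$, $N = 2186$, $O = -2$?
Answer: $- \frac{353309}{18820} \approx -18.773$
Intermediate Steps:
$s = 2186$
$u{\left(q \right)} = -2 - q$
$\frac{s}{-941} + \frac{987}{B{\left(3,u{\left(6 \right)} \right)}} = \frac{2186}{-941} + \frac{987}{-60} = 2186 \left(- \frac{1}{941}\right) + 987 \left(- \frac{1}{60}\right) = - \frac{2186}{941} - \frac{329}{20} = - \frac{353309}{18820}$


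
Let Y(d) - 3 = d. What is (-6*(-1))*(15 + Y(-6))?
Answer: 72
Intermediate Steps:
Y(d) = 3 + d
(-6*(-1))*(15 + Y(-6)) = (-6*(-1))*(15 + (3 - 6)) = 6*(15 - 3) = 6*12 = 72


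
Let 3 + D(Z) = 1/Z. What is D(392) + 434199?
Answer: 170204833/392 ≈ 4.3420e+5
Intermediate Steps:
D(Z) = -3 + 1/Z
D(392) + 434199 = (-3 + 1/392) + 434199 = -1175/392 + 434199 = 170204833/392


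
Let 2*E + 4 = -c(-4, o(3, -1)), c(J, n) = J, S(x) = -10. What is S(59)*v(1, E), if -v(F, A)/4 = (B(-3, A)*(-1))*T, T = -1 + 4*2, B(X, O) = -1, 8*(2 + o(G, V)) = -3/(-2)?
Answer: 280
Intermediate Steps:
o(G, V) = -29/16 (o(G, V) = -2 + (-3/(-2))/8 = -2 + (-3*(-½))/8 = -2 + (⅛)*(3/2) = -2 + 3/16 = -29/16)
T = 7 (T = -1 + 8 = 7)
E = 0 (E = -2 + (-1*(-4))/2 = -2 + (½)*4 = -2 + 2 = 0)
v(F, A) = -28 (v(F, A) = -4*(-1*(-1))*7 = -4*7 = -28)
S(59)*v(1, E) = -10*(-28) = 280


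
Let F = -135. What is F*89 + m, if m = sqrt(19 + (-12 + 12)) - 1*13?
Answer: -12028 + sqrt(19) ≈ -12024.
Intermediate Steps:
m = -13 + sqrt(19) (m = sqrt(19 + 0) - 13 = sqrt(19) - 13 = -13 + sqrt(19) ≈ -8.6411)
F*89 + m = -135*89 + (-13 + sqrt(19)) = -12015 + (-13 + sqrt(19)) = -12028 + sqrt(19)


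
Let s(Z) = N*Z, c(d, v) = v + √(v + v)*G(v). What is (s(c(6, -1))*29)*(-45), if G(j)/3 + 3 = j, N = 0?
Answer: 0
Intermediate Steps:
G(j) = -9 + 3*j
c(d, v) = v + √2*√v*(-9 + 3*v) (c(d, v) = v + √(v + v)*(-9 + 3*v) = v + √(2*v)*(-9 + 3*v) = v + (√2*√v)*(-9 + 3*v) = v + √2*√v*(-9 + 3*v))
s(Z) = 0 (s(Z) = 0*Z = 0)
(s(c(6, -1))*29)*(-45) = (0*29)*(-45) = 0*(-45) = 0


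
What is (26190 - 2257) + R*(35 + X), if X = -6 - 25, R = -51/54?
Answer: 215363/9 ≈ 23929.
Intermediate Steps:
R = -17/18 (R = -51*1/54 = -17/18 ≈ -0.94444)
X = -31
(26190 - 2257) + R*(35 + X) = (26190 - 2257) - 17*(35 - 31)/18 = 23933 - 17/18*4 = 23933 - 34/9 = 215363/9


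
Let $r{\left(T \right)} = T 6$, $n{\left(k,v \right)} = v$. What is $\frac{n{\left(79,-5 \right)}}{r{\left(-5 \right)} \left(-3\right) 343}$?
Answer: $- \frac{1}{6174} \approx -0.00016197$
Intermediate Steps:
$r{\left(T \right)} = 6 T$
$\frac{n{\left(79,-5 \right)}}{r{\left(-5 \right)} \left(-3\right) 343} = - \frac{5}{6 \left(-5\right) \left(-3\right) 343} = - \frac{5}{\left(-30\right) \left(-3\right) 343} = - \frac{5}{90 \cdot 343} = - \frac{5}{30870} = \left(-5\right) \frac{1}{30870} = - \frac{1}{6174}$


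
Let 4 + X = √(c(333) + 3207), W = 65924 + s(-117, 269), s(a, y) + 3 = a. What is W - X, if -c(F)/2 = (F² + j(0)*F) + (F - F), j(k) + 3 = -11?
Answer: 65808 - I*√209247 ≈ 65808.0 - 457.44*I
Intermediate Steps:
j(k) = -14 (j(k) = -3 - 11 = -14)
s(a, y) = -3 + a
c(F) = -2*F² + 28*F (c(F) = -2*((F² - 14*F) + (F - F)) = -2*((F² - 14*F) + 0) = -2*(F² - 14*F) = -2*F² + 28*F)
W = 65804 (W = 65924 + (-3 - 117) = 65924 - 120 = 65804)
X = -4 + I*√209247 (X = -4 + √(2*333*(14 - 1*333) + 3207) = -4 + √(2*333*(14 - 333) + 3207) = -4 + √(2*333*(-319) + 3207) = -4 + √(-212454 + 3207) = -4 + √(-209247) = -4 + I*√209247 ≈ -4.0 + 457.44*I)
W - X = 65804 - (-4 + I*√209247) = 65804 + (4 - I*√209247) = 65808 - I*√209247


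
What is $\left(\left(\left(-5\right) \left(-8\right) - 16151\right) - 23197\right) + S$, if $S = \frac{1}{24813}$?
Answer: $- \frac{975349403}{24813} \approx -39308.0$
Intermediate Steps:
$S = \frac{1}{24813} \approx 4.0301 \cdot 10^{-5}$
$\left(\left(\left(-5\right) \left(-8\right) - 16151\right) - 23197\right) + S = \left(\left(\left(-5\right) \left(-8\right) - 16151\right) - 23197\right) + \frac{1}{24813} = \left(\left(40 - 16151\right) - 23197\right) + \frac{1}{24813} = \left(-16111 - 23197\right) + \frac{1}{24813} = -39308 + \frac{1}{24813} = - \frac{975349403}{24813}$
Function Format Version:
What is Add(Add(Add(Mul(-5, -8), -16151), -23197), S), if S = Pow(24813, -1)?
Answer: Rational(-975349403, 24813) ≈ -39308.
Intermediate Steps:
S = Rational(1, 24813) ≈ 4.0301e-5
Add(Add(Add(Mul(-5, -8), -16151), -23197), S) = Add(Add(Add(Mul(-5, -8), -16151), -23197), Rational(1, 24813)) = Add(Add(Add(40, -16151), -23197), Rational(1, 24813)) = Add(Add(-16111, -23197), Rational(1, 24813)) = Add(-39308, Rational(1, 24813)) = Rational(-975349403, 24813)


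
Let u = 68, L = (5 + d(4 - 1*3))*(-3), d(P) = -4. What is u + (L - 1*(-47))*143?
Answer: 6360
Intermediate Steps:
L = -3 (L = (5 - 4)*(-3) = 1*(-3) = -3)
u + (L - 1*(-47))*143 = 68 + (-3 - 1*(-47))*143 = 68 + (-3 + 47)*143 = 68 + 44*143 = 68 + 6292 = 6360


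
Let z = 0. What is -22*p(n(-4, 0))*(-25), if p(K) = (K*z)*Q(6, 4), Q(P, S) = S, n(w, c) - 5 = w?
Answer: 0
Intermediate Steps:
n(w, c) = 5 + w
p(K) = 0 (p(K) = (K*0)*4 = 0*4 = 0)
-22*p(n(-4, 0))*(-25) = -22*0*(-25) = 0*(-25) = 0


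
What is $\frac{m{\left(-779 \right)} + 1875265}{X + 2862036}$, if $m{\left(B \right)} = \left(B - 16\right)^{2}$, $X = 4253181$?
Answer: $\frac{2507290}{7115217} \approx 0.35238$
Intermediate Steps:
$m{\left(B \right)} = \left(-16 + B\right)^{2}$
$\frac{m{\left(-779 \right)} + 1875265}{X + 2862036} = \frac{\left(-16 - 779\right)^{2} + 1875265}{4253181 + 2862036} = \frac{\left(-795\right)^{2} + 1875265}{7115217} = \left(632025 + 1875265\right) \frac{1}{7115217} = 2507290 \cdot \frac{1}{7115217} = \frac{2507290}{7115217}$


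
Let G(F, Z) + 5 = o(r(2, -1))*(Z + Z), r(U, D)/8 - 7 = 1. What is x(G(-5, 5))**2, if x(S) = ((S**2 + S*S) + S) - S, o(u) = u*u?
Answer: 11253502516838402500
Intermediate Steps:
r(U, D) = 64 (r(U, D) = 56 + 8*1 = 56 + 8 = 64)
o(u) = u**2
G(F, Z) = -5 + 8192*Z (G(F, Z) = -5 + 64**2*(Z + Z) = -5 + 4096*(2*Z) = -5 + 8192*Z)
x(S) = 2*S**2 (x(S) = ((S**2 + S**2) + S) - S = (2*S**2 + S) - S = (S + 2*S**2) - S = 2*S**2)
x(G(-5, 5))**2 = (2*(-5 + 8192*5)**2)**2 = (2*(-5 + 40960)**2)**2 = (2*40955**2)**2 = (2*1677312025)**2 = 3354624050**2 = 11253502516838402500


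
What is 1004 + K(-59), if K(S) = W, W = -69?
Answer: 935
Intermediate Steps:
K(S) = -69
1004 + K(-59) = 1004 - 69 = 935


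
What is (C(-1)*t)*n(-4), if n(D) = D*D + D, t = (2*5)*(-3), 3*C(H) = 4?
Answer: -480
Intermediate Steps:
C(H) = 4/3 (C(H) = (⅓)*4 = 4/3)
t = -30 (t = 10*(-3) = -30)
n(D) = D + D² (n(D) = D² + D = D + D²)
(C(-1)*t)*n(-4) = ((4/3)*(-30))*(-4*(1 - 4)) = -(-160)*(-3) = -40*12 = -480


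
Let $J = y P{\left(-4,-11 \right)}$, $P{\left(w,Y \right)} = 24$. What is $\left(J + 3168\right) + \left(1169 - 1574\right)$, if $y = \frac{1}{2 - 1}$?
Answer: $2787$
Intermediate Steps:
$y = 1$ ($y = 1^{-1} = 1$)
$J = 24$ ($J = 1 \cdot 24 = 24$)
$\left(J + 3168\right) + \left(1169 - 1574\right) = \left(24 + 3168\right) + \left(1169 - 1574\right) = 3192 - 405 = 2787$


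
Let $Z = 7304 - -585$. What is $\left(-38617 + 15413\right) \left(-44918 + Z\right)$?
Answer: $859220916$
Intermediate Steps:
$Z = 7889$ ($Z = 7304 + 585 = 7889$)
$\left(-38617 + 15413\right) \left(-44918 + Z\right) = \left(-38617 + 15413\right) \left(-44918 + 7889\right) = \left(-23204\right) \left(-37029\right) = 859220916$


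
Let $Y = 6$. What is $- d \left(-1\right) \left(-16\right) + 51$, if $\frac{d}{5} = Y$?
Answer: $-429$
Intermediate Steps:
$d = 30$ ($d = 5 \cdot 6 = 30$)
$- d \left(-1\right) \left(-16\right) + 51 = \left(-1\right) 30 \left(-1\right) \left(-16\right) + 51 = \left(-30\right) \left(-1\right) \left(-16\right) + 51 = 30 \left(-16\right) + 51 = -480 + 51 = -429$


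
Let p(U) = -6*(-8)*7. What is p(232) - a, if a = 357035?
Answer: -356699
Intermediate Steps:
p(U) = 336 (p(U) = 48*7 = 336)
p(232) - a = 336 - 1*357035 = 336 - 357035 = -356699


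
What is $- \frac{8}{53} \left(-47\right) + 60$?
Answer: $\frac{3556}{53} \approx 67.094$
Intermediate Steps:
$- \frac{8}{53} \left(-47\right) + 60 = \left(-8\right) \frac{1}{53} \left(-47\right) + 60 = \left(- \frac{8}{53}\right) \left(-47\right) + 60 = \frac{376}{53} + 60 = \frac{3556}{53}$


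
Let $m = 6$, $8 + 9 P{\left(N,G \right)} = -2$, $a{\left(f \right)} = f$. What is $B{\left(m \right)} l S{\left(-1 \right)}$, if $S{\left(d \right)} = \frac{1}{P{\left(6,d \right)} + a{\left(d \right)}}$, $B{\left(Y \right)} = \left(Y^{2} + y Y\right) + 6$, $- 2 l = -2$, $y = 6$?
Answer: $- \frac{702}{19} \approx -36.947$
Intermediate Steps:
$P{\left(N,G \right)} = - \frac{10}{9}$ ($P{\left(N,G \right)} = - \frac{8}{9} + \frac{1}{9} \left(-2\right) = - \frac{8}{9} - \frac{2}{9} = - \frac{10}{9}$)
$l = 1$ ($l = \left(- \frac{1}{2}\right) \left(-2\right) = 1$)
$B{\left(Y \right)} = 6 + Y^{2} + 6 Y$ ($B{\left(Y \right)} = \left(Y^{2} + 6 Y\right) + 6 = 6 + Y^{2} + 6 Y$)
$S{\left(d \right)} = \frac{1}{- \frac{10}{9} + d}$
$B{\left(m \right)} l S{\left(-1 \right)} = \left(6 + 6^{2} + 6 \cdot 6\right) 1 \frac{9}{-10 + 9 \left(-1\right)} = \left(6 + 36 + 36\right) 1 \frac{9}{-10 - 9} = 78 \cdot 1 \frac{9}{-19} = 78 \cdot 9 \left(- \frac{1}{19}\right) = 78 \left(- \frac{9}{19}\right) = - \frac{702}{19}$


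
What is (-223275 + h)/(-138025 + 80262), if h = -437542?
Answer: 660817/57763 ≈ 11.440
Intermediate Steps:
(-223275 + h)/(-138025 + 80262) = (-223275 - 437542)/(-138025 + 80262) = -660817/(-57763) = -660817*(-1/57763) = 660817/57763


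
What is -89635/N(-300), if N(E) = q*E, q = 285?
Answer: 17927/17100 ≈ 1.0484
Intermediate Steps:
N(E) = 285*E
-89635/N(-300) = -89635/(285*(-300)) = -89635/(-85500) = -89635*(-1/85500) = 17927/17100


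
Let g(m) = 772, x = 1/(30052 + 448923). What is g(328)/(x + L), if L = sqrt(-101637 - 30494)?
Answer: 92442175/7578276079032969 - 44277490770625*I*sqrt(132131)/7578276079032969 ≈ 1.2198e-8 - 2.1238*I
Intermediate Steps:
x = 1/478975 ≈ 2.0878e-6
L = I*sqrt(132131) (L = sqrt(-132131) = I*sqrt(132131) ≈ 363.5*I)
g(328)/(x + L) = 772/(1/478975 + I*sqrt(132131))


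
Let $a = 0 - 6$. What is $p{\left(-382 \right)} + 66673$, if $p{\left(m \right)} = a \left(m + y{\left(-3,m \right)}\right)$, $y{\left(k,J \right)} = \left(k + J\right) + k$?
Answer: $71293$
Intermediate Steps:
$y{\left(k,J \right)} = J + 2 k$ ($y{\left(k,J \right)} = \left(J + k\right) + k = J + 2 k$)
$a = -6$
$p{\left(m \right)} = 36 - 12 m$ ($p{\left(m \right)} = - 6 \left(m + \left(m + 2 \left(-3\right)\right)\right) = - 6 \left(m + \left(m - 6\right)\right) = - 6 \left(m + \left(-6 + m\right)\right) = - 6 \left(-6 + 2 m\right) = 36 - 12 m$)
$p{\left(-382 \right)} + 66673 = \left(36 - -4584\right) + 66673 = \left(36 + 4584\right) + 66673 = 4620 + 66673 = 71293$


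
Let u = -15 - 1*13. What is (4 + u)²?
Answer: 576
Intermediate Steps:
u = -28 (u = -15 - 13 = -28)
(4 + u)² = (4 - 28)² = (-24)² = 576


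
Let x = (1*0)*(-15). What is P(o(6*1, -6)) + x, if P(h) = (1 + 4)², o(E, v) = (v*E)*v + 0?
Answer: 25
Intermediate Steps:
o(E, v) = E*v² (o(E, v) = (E*v)*v + 0 = E*v² + 0 = E*v²)
x = 0 (x = 0*(-15) = 0)
P(h) = 25 (P(h) = 5² = 25)
P(o(6*1, -6)) + x = 25 + 0 = 25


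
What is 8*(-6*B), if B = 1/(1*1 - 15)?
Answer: 24/7 ≈ 3.4286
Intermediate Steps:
B = -1/14 (B = 1/(1 - 15) = 1/(-14) = -1/14 ≈ -0.071429)
8*(-6*B) = 8*(-6*(-1/14)) = 8*(3/7) = 24/7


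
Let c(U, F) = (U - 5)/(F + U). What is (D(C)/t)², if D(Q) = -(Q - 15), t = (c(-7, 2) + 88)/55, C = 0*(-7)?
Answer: 17015625/204304 ≈ 83.286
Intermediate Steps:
c(U, F) = (-5 + U)/(F + U)
C = 0
t = 452/275 (t = ((-5 - 7)/(2 - 7) + 88)/55 = (-12/(-5) + 88)*(1/55) = (-⅕*(-12) + 88)*(1/55) = (12/5 + 88)*(1/55) = (452/5)*(1/55) = 452/275 ≈ 1.6436)
D(Q) = 15 - Q (D(Q) = -(-15 + Q) = 15 - Q)
(D(C)/t)² = ((15 - 1*0)/(452/275))² = ((15 + 0)*(275/452))² = (15*(275/452))² = (4125/452)² = 17015625/204304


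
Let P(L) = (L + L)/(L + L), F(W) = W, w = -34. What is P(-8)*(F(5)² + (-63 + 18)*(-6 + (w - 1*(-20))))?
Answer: 925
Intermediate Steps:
P(L) = 1 (P(L) = (2*L)/((2*L)) = (2*L)*(1/(2*L)) = 1)
P(-8)*(F(5)² + (-63 + 18)*(-6 + (w - 1*(-20)))) = 1*(5² + (-63 + 18)*(-6 + (-34 - 1*(-20)))) = 1*(25 - 45*(-6 + (-34 + 20))) = 1*(25 - 45*(-6 - 14)) = 1*(25 - 45*(-20)) = 1*(25 + 900) = 1*925 = 925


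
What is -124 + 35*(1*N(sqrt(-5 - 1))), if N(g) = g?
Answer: -124 + 35*I*sqrt(6) ≈ -124.0 + 85.732*I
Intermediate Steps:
-124 + 35*(1*N(sqrt(-5 - 1))) = -124 + 35*(1*sqrt(-5 - 1)) = -124 + 35*(1*sqrt(-6)) = -124 + 35*(1*(I*sqrt(6))) = -124 + 35*(I*sqrt(6)) = -124 + 35*I*sqrt(6)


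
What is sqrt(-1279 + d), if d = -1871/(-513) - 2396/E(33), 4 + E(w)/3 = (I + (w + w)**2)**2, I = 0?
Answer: I*sqrt(839177638452789487887)/811169793 ≈ 35.712*I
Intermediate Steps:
E(w) = -12 + 48*w**4 (E(w) = -12 + 3*(0 + (w + w)**2)**2 = -12 + 3*(0 + (2*w)**2)**2 = -12 + 3*(0 + 4*w**2)**2 = -12 + 3*(4*w**2)**2 = -12 + 3*(16*w**4) = -12 + 48*w**4)
d = 8875328464/2433509379 (d = -1871/(-513) - 2396/(-12 + 48*33**4) = -1871*(-1/513) - 2396/(-12 + 48*1185921) = 1871/513 - 2396/(-12 + 56924208) = 1871/513 - 2396/56924196 = 1871/513 - 2396*1/56924196 = 1871/513 - 599/14231049 = 8875328464/2433509379 ≈ 3.6471)
sqrt(-1279 + d) = sqrt(-1279 + 8875328464/2433509379) = sqrt(-3103583167277/2433509379) = I*sqrt(839177638452789487887)/811169793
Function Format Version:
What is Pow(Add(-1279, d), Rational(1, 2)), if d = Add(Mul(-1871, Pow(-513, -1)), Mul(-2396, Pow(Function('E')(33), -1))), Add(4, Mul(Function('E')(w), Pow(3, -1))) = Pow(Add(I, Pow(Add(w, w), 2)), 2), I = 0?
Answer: Mul(Rational(1, 811169793), I, Pow(839177638452789487887, Rational(1, 2))) ≈ Mul(35.712, I)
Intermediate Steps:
Function('E')(w) = Add(-12, Mul(48, Pow(w, 4))) (Function('E')(w) = Add(-12, Mul(3, Pow(Add(0, Pow(Add(w, w), 2)), 2))) = Add(-12, Mul(3, Pow(Add(0, Pow(Mul(2, w), 2)), 2))) = Add(-12, Mul(3, Pow(Add(0, Mul(4, Pow(w, 2))), 2))) = Add(-12, Mul(3, Pow(Mul(4, Pow(w, 2)), 2))) = Add(-12, Mul(3, Mul(16, Pow(w, 4)))) = Add(-12, Mul(48, Pow(w, 4))))
d = Rational(8875328464, 2433509379) (d = Add(Mul(-1871, Pow(-513, -1)), Mul(-2396, Pow(Add(-12, Mul(48, Pow(33, 4))), -1))) = Add(Mul(-1871, Rational(-1, 513)), Mul(-2396, Pow(Add(-12, Mul(48, 1185921)), -1))) = Add(Rational(1871, 513), Mul(-2396, Pow(Add(-12, 56924208), -1))) = Add(Rational(1871, 513), Mul(-2396, Pow(56924196, -1))) = Add(Rational(1871, 513), Mul(-2396, Rational(1, 56924196))) = Add(Rational(1871, 513), Rational(-599, 14231049)) = Rational(8875328464, 2433509379) ≈ 3.6471)
Pow(Add(-1279, d), Rational(1, 2)) = Pow(Add(-1279, Rational(8875328464, 2433509379)), Rational(1, 2)) = Pow(Rational(-3103583167277, 2433509379), Rational(1, 2)) = Mul(Rational(1, 811169793), I, Pow(839177638452789487887, Rational(1, 2)))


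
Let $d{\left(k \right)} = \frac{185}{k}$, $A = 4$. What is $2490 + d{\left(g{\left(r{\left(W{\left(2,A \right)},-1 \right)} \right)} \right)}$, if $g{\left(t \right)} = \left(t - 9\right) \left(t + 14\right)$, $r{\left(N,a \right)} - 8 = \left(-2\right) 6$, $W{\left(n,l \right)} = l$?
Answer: $\frac{64703}{26} \approx 2488.6$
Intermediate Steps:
$r{\left(N,a \right)} = -4$ ($r{\left(N,a \right)} = 8 - 12 = -4$)
$g{\left(t \right)} = \left(-9 + t\right) \left(14 + t\right)$
$2490 + d{\left(g{\left(r{\left(W{\left(2,A \right)},-1 \right)} \right)} \right)} = 2490 + \frac{185}{-126 + \left(-4\right)^{2} + 5 \left(-4\right)} = 2490 + \frac{185}{-126 + 16 - 20} = 2490 + \frac{185}{-130} = 2490 + 185 \left(- \frac{1}{130}\right) = 2490 - \frac{37}{26} = \frac{64703}{26}$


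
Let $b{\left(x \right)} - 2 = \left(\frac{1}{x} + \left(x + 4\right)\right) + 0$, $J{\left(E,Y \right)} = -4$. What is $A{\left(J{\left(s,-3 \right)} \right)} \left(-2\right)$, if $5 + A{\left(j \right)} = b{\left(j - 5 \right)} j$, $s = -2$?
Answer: $- \frac{134}{9} \approx -14.889$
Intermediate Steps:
$b{\left(x \right)} = 6 + x + \frac{1}{x}$ ($b{\left(x \right)} = 2 + \left(\left(\frac{1}{x} + \left(x + 4\right)\right) + 0\right) = 2 + \left(\left(\frac{1}{x} + \left(4 + x\right)\right) + 0\right) = 2 + \left(\left(4 + x + \frac{1}{x}\right) + 0\right) = 2 + \left(4 + x + \frac{1}{x}\right) = 6 + x + \frac{1}{x}$)
$A{\left(j \right)} = -5 + j \left(1 + j + \frac{1}{-5 + j}\right)$ ($A{\left(j \right)} = -5 + \left(6 + \left(j - 5\right) + \frac{1}{j - 5}\right) j = -5 + \left(6 + \left(-5 + j\right) + \frac{1}{-5 + j}\right) j = -5 + \left(1 + j + \frac{1}{-5 + j}\right) j = -5 + j \left(1 + j + \frac{1}{-5 + j}\right)$)
$A{\left(J{\left(s,-3 \right)} \right)} \left(-2\right) = \frac{25 + \left(-4\right)^{3} - -36 - 4 \left(-4\right)^{2}}{-5 - 4} \left(-2\right) = \frac{25 - 64 + 36 - 64}{-9} \left(-2\right) = - \frac{25 - 64 + 36 - 64}{9} \left(-2\right) = \left(- \frac{1}{9}\right) \left(-67\right) \left(-2\right) = \frac{67}{9} \left(-2\right) = - \frac{134}{9}$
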